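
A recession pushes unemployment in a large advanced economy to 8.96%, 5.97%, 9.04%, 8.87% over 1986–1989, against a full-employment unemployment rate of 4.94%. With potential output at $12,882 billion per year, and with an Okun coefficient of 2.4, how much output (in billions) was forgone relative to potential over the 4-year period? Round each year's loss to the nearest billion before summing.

$4,044 billion

Year 1986: gap = -2.4 × (8.96 - 4.94) = -9.648%, loss ≈ 12882 × 9.648/100 ≈ 1243.
Year 1987: gap = -2.4 × (5.97 - 4.94) = -2.472%, loss ≈ 12882 × 2.472/100 ≈ 318.
Year 1988: gap = -2.4 × (9.04 - 4.94) = -9.84%, loss ≈ 12882 × 9.84/100 ≈ 1268.
Year 1989: gap = -2.4 × (8.87 - 4.94) = -9.432%, loss ≈ 12882 × 9.432/100 ≈ 1215.
Total lost output = 1243 + 318 + 1268 + 1215 = 4044 billion.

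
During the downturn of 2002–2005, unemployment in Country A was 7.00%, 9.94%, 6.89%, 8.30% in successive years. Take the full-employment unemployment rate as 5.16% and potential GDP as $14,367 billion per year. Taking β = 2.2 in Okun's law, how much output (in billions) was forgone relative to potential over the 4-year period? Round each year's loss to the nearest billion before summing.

$3,632 billion

Year 2002: gap = -2.2 × (7 - 5.16) = -4.048%, loss ≈ 14367 × 4.048/100 ≈ 582.
Year 2003: gap = -2.2 × (9.94 - 5.16) = -10.516%, loss ≈ 14367 × 10.516/100 ≈ 1511.
Year 2004: gap = -2.2 × (6.89 - 5.16) = -3.806%, loss ≈ 14367 × 3.806/100 ≈ 547.
Year 2005: gap = -2.2 × (8.3 - 5.16) = -6.908%, loss ≈ 14367 × 6.908/100 ≈ 992.
Total lost output = 582 + 1511 + 547 + 992 = 3632 billion.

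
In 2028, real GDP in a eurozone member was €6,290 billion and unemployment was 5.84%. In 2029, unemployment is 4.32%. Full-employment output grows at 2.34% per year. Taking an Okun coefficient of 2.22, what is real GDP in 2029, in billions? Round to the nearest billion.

Δu = 4.32 - 5.84 = -1.52 points.
Okun's law (growth form): g_Y = g_Y* - β × Δu = 2.34 - 2.22 × (-1.52) = 2.34 + 3.3744 = 5.7144%.
Real GDP in the next year = 6290 × (1 + 5.7144/100) = 6290 × 1.057144 ≈ 6649 billion.

€6,649 billion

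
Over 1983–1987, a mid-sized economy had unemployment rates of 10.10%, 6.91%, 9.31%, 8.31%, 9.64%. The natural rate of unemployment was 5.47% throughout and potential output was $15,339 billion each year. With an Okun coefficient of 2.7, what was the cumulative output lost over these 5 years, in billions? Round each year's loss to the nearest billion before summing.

$7,007 billion

Year 1983: gap = -2.7 × (10.1 - 5.47) = -12.501%, loss ≈ 15339 × 12.501/100 ≈ 1918.
Year 1984: gap = -2.7 × (6.91 - 5.47) = -3.888%, loss ≈ 15339 × 3.888/100 ≈ 596.
Year 1985: gap = -2.7 × (9.31 - 5.47) = -10.368%, loss ≈ 15339 × 10.368/100 ≈ 1590.
Year 1986: gap = -2.7 × (8.31 - 5.47) = -7.668%, loss ≈ 15339 × 7.668/100 ≈ 1176.
Year 1987: gap = -2.7 × (9.64 - 5.47) = -11.259%, loss ≈ 15339 × 11.259/100 ≈ 1727.
Total lost output = 1918 + 596 + 1590 + 1176 + 1727 = 7007 billion.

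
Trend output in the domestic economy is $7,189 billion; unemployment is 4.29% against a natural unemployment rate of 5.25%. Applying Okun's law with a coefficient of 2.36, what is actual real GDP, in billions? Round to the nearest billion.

Unemployment gap = 4.29 - 5.25 = -0.96 points, so the output gap is -2.36 × (-0.96) = 2.2656%.
Actual GDP = 7189 × (1 + 2.2656/100) = 7189 × 1.022656 ≈ 7352 billion.

$7,352 billion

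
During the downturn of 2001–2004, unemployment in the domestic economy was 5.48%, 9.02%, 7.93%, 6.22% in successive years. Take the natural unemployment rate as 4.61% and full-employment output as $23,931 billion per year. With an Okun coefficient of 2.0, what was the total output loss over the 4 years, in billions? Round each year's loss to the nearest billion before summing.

Year 2001: gap = -2.0 × (5.48 - 4.61) = -1.74%, loss ≈ 23931 × 1.74/100 ≈ 416.
Year 2002: gap = -2.0 × (9.02 - 4.61) = -8.82%, loss ≈ 23931 × 8.82/100 ≈ 2111.
Year 2003: gap = -2.0 × (7.93 - 4.61) = -6.64%, loss ≈ 23931 × 6.64/100 ≈ 1589.
Year 2004: gap = -2.0 × (6.22 - 4.61) = -3.22%, loss ≈ 23931 × 3.22/100 ≈ 771.
Total lost output = 416 + 2111 + 1589 + 771 = 4887 billion.

$4,887 billion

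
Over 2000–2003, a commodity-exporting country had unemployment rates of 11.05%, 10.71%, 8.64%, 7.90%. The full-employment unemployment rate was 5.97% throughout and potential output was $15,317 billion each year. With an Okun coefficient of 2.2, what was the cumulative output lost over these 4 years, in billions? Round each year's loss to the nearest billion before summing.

Year 2000: gap = -2.2 × (11.05 - 5.97) = -11.176%, loss ≈ 15317 × 11.176/100 ≈ 1712.
Year 2001: gap = -2.2 × (10.71 - 5.97) = -10.428%, loss ≈ 15317 × 10.428/100 ≈ 1597.
Year 2002: gap = -2.2 × (8.64 - 5.97) = -5.874%, loss ≈ 15317 × 5.874/100 ≈ 900.
Year 2003: gap = -2.2 × (7.9 - 5.97) = -4.246%, loss ≈ 15317 × 4.246/100 ≈ 650.
Total lost output = 1712 + 1597 + 900 + 650 = 4859 billion.

$4,859 billion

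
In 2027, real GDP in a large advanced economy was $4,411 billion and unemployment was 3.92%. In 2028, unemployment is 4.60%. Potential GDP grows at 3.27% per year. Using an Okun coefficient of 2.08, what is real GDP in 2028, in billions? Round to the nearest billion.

Δu = 4.6 - 3.92 = 0.68 points.
Okun's law (growth form): g_Y = g_Y* - β × Δu = 3.27 - 2.08 × (0.68) = 3.27 - 1.4144 = 1.8556%.
Real GDP in the next year = 4411 × (1 + 1.8556/100) = 4411 × 1.018556 ≈ 4493 billion.

$4,493 billion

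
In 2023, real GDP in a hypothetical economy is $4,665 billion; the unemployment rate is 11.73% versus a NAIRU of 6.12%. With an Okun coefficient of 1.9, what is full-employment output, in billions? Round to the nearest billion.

Unemployment gap = 11.73 - 6.12 = 5.61 points, so output gap = -1.9 × 5.61 = -10.659%.
Since Y = Y* × (1 + gap/100), Y* = 4665/0.89341 ≈ 5222 billion.

$5,222 billion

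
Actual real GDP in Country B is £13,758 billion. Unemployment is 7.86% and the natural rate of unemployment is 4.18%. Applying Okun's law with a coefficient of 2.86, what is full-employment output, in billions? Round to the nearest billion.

Unemployment gap = 7.86 - 4.18 = 3.68 points, so output gap = -2.86 × 3.68 = -10.5248%.
Since Y = Y* × (1 + gap/100), Y* = 13758/0.894752 ≈ 15376 billion.

£15,376 billion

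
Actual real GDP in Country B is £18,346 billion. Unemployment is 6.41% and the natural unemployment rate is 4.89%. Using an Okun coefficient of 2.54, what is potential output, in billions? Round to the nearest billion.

Unemployment gap = 6.41 - 4.89 = 1.52 points, so output gap = -2.54 × 1.52 = -3.8608%.
Since Y = Y* × (1 + gap/100), Y* = 18346/0.961392 ≈ 19083 billion.

£19,083 billion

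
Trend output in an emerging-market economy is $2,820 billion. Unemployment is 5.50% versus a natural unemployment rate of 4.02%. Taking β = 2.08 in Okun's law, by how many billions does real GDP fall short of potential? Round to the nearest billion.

$87 billion

Output gap = -2.08 × (5.5 - 4.02) = -2.08 × 1.48 = -3.0784%.
Actual GDP ≈ 2820 × 0.969216 ≈ 2733 billion, so the shortfall is 2820 - 2733 = 87 billion.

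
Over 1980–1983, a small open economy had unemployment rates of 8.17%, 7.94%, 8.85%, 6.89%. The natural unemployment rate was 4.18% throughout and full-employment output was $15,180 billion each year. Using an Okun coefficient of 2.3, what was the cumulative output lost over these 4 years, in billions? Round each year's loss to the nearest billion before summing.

$5,282 billion

Year 1980: gap = -2.3 × (8.17 - 4.18) = -9.177%, loss ≈ 15180 × 9.177/100 ≈ 1393.
Year 1981: gap = -2.3 × (7.94 - 4.18) = -8.648%, loss ≈ 15180 × 8.648/100 ≈ 1313.
Year 1982: gap = -2.3 × (8.85 - 4.18) = -10.741%, loss ≈ 15180 × 10.741/100 ≈ 1630.
Year 1983: gap = -2.3 × (6.89 - 4.18) = -6.233%, loss ≈ 15180 × 6.233/100 ≈ 946.
Total lost output = 1393 + 1313 + 1630 + 946 = 5282 billion.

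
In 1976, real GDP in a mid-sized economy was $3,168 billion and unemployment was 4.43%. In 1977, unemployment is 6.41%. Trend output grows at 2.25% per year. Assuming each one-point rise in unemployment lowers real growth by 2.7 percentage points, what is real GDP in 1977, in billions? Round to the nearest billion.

Δu = 6.41 - 4.43 = 1.98 points.
Okun's law (growth form): g_Y = g_Y* - β × Δu = 2.25 - 2.7 × (1.98) = 2.25 - 5.346 = -3.096%.
Real GDP in the next year = 3168 × (1 - 3.096/100) = 3168 × 0.96904 ≈ 3070 billion.

$3,070 billion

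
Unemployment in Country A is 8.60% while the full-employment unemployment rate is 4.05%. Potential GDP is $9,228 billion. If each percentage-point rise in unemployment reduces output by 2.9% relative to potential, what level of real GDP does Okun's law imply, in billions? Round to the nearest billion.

Unemployment gap = 8.6 - 4.05 = 4.55 points, so the output gap is -2.9 × 4.55 = -13.195%.
Actual GDP = 9228 × (1 - 13.195/100) = 9228 × 0.86805 ≈ 8010 billion.

$8,010 billion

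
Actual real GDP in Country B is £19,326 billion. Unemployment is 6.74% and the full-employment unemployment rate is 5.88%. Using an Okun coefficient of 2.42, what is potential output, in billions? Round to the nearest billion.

£19,737 billion

Unemployment gap = 6.74 - 5.88 = 0.86 points, so output gap = -2.42 × 0.86 = -2.0812%.
Since Y = Y* × (1 + gap/100), Y* = 19326/0.979188 ≈ 19737 billion.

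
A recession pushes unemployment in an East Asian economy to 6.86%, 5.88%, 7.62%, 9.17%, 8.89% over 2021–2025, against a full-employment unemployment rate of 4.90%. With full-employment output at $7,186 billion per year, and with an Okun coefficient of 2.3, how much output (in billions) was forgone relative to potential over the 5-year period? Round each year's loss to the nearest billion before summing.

Year 2021: gap = -2.3 × (6.86 - 4.9) = -4.508%, loss ≈ 7186 × 4.508/100 ≈ 324.
Year 2022: gap = -2.3 × (5.88 - 4.9) = -2.254%, loss ≈ 7186 × 2.254/100 ≈ 162.
Year 2023: gap = -2.3 × (7.62 - 4.9) = -6.256%, loss ≈ 7186 × 6.256/100 ≈ 450.
Year 2024: gap = -2.3 × (9.17 - 4.9) = -9.821%, loss ≈ 7186 × 9.821/100 ≈ 706.
Year 2025: gap = -2.3 × (8.89 - 4.9) = -9.177%, loss ≈ 7186 × 9.177/100 ≈ 659.
Total lost output = 324 + 162 + 450 + 706 + 659 = 2301 billion.

$2,301 billion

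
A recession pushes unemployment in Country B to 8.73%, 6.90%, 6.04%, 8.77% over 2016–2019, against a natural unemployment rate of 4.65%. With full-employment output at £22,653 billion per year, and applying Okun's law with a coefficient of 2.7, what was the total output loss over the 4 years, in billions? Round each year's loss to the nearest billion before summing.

£7,241 billion

Year 2016: gap = -2.7 × (8.73 - 4.65) = -11.016%, loss ≈ 22653 × 11.016/100 ≈ 2495.
Year 2017: gap = -2.7 × (6.9 - 4.65) = -6.075%, loss ≈ 22653 × 6.075/100 ≈ 1376.
Year 2018: gap = -2.7 × (6.04 - 4.65) = -3.753%, loss ≈ 22653 × 3.753/100 ≈ 850.
Year 2019: gap = -2.7 × (8.77 - 4.65) = -11.124%, loss ≈ 22653 × 11.124/100 ≈ 2520.
Total lost output = 2495 + 1376 + 850 + 2520 = 7241 billion.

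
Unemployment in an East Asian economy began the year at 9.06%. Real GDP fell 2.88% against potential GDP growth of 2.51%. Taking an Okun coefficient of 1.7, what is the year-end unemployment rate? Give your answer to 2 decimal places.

Growth-rate Okun's law: g_Y = g_Y* - β × Δu, so Δu = (g_Y* - g_Y)/β.
Δu = (2.51 + 2.88)/1.7 = 5.39/1.7 = 3.17 percentage points.
Year-end unemployment = 9.06 + 3.17 = 12.23%.

12.23%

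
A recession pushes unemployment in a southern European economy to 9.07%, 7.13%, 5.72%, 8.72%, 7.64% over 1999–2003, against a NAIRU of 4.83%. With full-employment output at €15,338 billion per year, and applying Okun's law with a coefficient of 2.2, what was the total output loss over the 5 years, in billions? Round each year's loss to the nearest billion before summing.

Year 1999: gap = -2.2 × (9.07 - 4.83) = -9.328%, loss ≈ 15338 × 9.328/100 ≈ 1431.
Year 2000: gap = -2.2 × (7.13 - 4.83) = -5.06%, loss ≈ 15338 × 5.06/100 ≈ 776.
Year 2001: gap = -2.2 × (5.72 - 4.83) = -1.958%, loss ≈ 15338 × 1.958/100 ≈ 300.
Year 2002: gap = -2.2 × (8.72 - 4.83) = -8.558%, loss ≈ 15338 × 8.558/100 ≈ 1313.
Year 2003: gap = -2.2 × (7.64 - 4.83) = -6.182%, loss ≈ 15338 × 6.182/100 ≈ 948.
Total lost output = 1431 + 776 + 300 + 1313 + 948 = 4768 billion.

€4,768 billion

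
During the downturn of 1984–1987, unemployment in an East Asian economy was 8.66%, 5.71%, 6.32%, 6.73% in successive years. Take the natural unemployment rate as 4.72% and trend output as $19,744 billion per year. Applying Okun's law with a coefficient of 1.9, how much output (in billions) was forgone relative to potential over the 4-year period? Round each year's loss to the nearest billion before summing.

Year 1984: gap = -1.9 × (8.66 - 4.72) = -7.486%, loss ≈ 19744 × 7.486/100 ≈ 1478.
Year 1985: gap = -1.9 × (5.71 - 4.72) = -1.881%, loss ≈ 19744 × 1.881/100 ≈ 371.
Year 1986: gap = -1.9 × (6.32 - 4.72) = -3.04%, loss ≈ 19744 × 3.04/100 ≈ 600.
Year 1987: gap = -1.9 × (6.73 - 4.72) = -3.819%, loss ≈ 19744 × 3.819/100 ≈ 754.
Total lost output = 1478 + 371 + 600 + 754 = 3203 billion.

$3,203 billion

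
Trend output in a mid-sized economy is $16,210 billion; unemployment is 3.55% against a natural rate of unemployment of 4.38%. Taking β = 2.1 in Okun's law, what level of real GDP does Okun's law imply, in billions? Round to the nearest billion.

$16,493 billion

Unemployment gap = 3.55 - 4.38 = -0.83 points, so the output gap is -2.1 × (-0.83) = 1.743%.
Actual GDP = 16210 × (1 + 1.743/100) = 16210 × 1.01743 ≈ 16493 billion.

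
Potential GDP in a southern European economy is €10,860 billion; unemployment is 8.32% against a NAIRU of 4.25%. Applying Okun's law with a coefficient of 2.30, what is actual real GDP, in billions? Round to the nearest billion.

Unemployment gap = 8.32 - 4.25 = 4.07 points, so the output gap is -2.3 × 4.07 = -9.361%.
Actual GDP = 10860 × (1 - 9.361/100) = 10860 × 0.90639 ≈ 9843 billion.

€9,843 billion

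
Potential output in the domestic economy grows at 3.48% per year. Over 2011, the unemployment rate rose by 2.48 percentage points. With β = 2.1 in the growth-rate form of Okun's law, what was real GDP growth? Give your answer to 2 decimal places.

-1.73%

Growth-rate Okun's law: g_Y = g_Y* - β × Δu.
g_Y = 3.48 - 2.1 × (2.48) = 3.48 - 5.208 = -1.728%, i.e. -1.73% to 2 d.p.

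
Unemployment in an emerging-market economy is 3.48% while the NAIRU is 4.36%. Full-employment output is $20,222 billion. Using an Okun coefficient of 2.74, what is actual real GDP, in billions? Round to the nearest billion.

Unemployment gap = 3.48 - 4.36 = -0.88 points, so the output gap is -2.74 × (-0.88) = 2.4112%.
Actual GDP = 20222 × (1 + 2.4112/100) = 20222 × 1.024112 ≈ 20710 billion.

$20,710 billion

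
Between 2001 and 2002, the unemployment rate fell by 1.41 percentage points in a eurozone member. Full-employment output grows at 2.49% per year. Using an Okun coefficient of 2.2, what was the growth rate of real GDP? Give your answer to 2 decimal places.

5.59%

Growth-rate Okun's law: g_Y = g_Y* - β × Δu.
g_Y = 2.49 - 2.2 × (-1.41) = 2.49 + 3.102 = 5.592%, i.e. 5.59% to 2 d.p.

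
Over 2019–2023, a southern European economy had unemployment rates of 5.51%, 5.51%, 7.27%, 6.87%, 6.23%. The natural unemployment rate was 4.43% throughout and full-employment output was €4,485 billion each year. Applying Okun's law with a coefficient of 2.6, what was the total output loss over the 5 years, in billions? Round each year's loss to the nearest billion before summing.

Year 2019: gap = -2.6 × (5.51 - 4.43) = -2.808%, loss ≈ 4485 × 2.808/100 ≈ 126.
Year 2020: gap = -2.6 × (5.51 - 4.43) = -2.808%, loss ≈ 4485 × 2.808/100 ≈ 126.
Year 2021: gap = -2.6 × (7.27 - 4.43) = -7.384%, loss ≈ 4485 × 7.384/100 ≈ 331.
Year 2022: gap = -2.6 × (6.87 - 4.43) = -6.344%, loss ≈ 4485 × 6.344/100 ≈ 285.
Year 2023: gap = -2.6 × (6.23 - 4.43) = -4.68%, loss ≈ 4485 × 4.68/100 ≈ 210.
Total lost output = 126 + 126 + 331 + 285 + 210 = 1078 billion.

€1,078 billion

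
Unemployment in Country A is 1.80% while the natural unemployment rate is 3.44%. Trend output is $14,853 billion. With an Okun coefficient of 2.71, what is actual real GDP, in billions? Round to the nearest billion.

Unemployment gap = 1.8 - 3.44 = -1.64 points, so the output gap is -2.71 × (-1.64) = 4.4444%.
Actual GDP = 14853 × (1 + 4.4444/100) = 14853 × 1.044444 ≈ 15513 billion.

$15,513 billion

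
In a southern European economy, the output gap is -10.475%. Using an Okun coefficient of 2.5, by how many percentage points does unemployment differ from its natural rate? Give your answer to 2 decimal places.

Okun's law: output gap = -β × (u - u*), so u - u* = -(output gap)/β.
u - u* = -(-10.475)/2.5 = 4.19 percentage points.

4.19 percentage points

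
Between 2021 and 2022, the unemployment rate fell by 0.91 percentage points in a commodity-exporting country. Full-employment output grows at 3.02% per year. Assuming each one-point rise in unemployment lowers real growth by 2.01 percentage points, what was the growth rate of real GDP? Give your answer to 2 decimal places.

Growth-rate Okun's law: g_Y = g_Y* - β × Δu.
g_Y = 3.02 - 2.01 × (-0.91) = 3.02 + 1.8291 = 4.8491%, i.e. 4.85% to 2 d.p.

4.85%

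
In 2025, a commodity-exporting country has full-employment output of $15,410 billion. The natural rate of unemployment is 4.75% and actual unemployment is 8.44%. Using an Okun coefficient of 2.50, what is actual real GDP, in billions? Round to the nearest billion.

Unemployment gap = 8.44 - 4.75 = 3.69 points, so the output gap is -2.5 × 3.69 = -9.225%.
Actual GDP = 15410 × (1 - 9.225/100) = 15410 × 0.90775 ≈ 13988 billion.

$13,988 billion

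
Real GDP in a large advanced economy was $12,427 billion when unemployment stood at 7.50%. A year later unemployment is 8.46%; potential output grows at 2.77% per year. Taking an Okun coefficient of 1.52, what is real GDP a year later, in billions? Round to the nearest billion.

Δu = 8.46 - 7.5 = 0.96 points.
Okun's law (growth form): g_Y = g_Y* - β × Δu = 2.77 - 1.52 × (0.96) = 2.77 - 1.4592 = 1.3108%.
Real GDP in the next year = 12427 × (1 + 1.3108/100) = 12427 × 1.013108 ≈ 12590 billion.

$12,590 billion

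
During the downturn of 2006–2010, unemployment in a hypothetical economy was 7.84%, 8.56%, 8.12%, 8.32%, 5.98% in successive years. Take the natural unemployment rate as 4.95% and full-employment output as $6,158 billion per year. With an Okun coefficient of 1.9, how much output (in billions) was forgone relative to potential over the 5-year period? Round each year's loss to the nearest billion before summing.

$1,646 billion

Year 2006: gap = -1.9 × (7.84 - 4.95) = -5.491%, loss ≈ 6158 × 5.491/100 ≈ 338.
Year 2007: gap = -1.9 × (8.56 - 4.95) = -6.859%, loss ≈ 6158 × 6.859/100 ≈ 422.
Year 2008: gap = -1.9 × (8.12 - 4.95) = -6.023%, loss ≈ 6158 × 6.023/100 ≈ 371.
Year 2009: gap = -1.9 × (8.32 - 4.95) = -6.403%, loss ≈ 6158 × 6.403/100 ≈ 394.
Year 2010: gap = -1.9 × (5.98 - 4.95) = -1.957%, loss ≈ 6158 × 1.957/100 ≈ 121.
Total lost output = 338 + 422 + 371 + 394 + 121 = 1646 billion.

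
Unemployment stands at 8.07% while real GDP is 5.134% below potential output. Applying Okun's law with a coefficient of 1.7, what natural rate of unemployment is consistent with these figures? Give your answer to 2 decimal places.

5.05%

From Okun's law, u - u* = -(output gap)/β = -(-5.134)/1.7 = 3.02 points.
So u* = 8.07 - 3.02 = 5.05%.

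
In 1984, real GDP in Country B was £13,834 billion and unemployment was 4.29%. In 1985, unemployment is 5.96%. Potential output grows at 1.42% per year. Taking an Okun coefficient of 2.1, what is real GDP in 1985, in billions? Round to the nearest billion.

Δu = 5.96 - 4.29 = 1.67 points.
Okun's law (growth form): g_Y = g_Y* - β × Δu = 1.42 - 2.1 × (1.67) = 1.42 - 3.507 = -2.087%.
Real GDP in the next year = 13834 × (1 - 2.087/100) = 13834 × 0.97913 ≈ 13545 billion.

£13,545 billion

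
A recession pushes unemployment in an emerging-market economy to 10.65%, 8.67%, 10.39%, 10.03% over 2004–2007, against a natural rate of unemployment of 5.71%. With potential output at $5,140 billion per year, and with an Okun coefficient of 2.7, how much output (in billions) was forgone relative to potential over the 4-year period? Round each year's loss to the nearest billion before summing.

Year 2004: gap = -2.7 × (10.65 - 5.71) = -13.338%, loss ≈ 5140 × 13.338/100 ≈ 686.
Year 2005: gap = -2.7 × (8.67 - 5.71) = -7.992%, loss ≈ 5140 × 7.992/100 ≈ 411.
Year 2006: gap = -2.7 × (10.39 - 5.71) = -12.636%, loss ≈ 5140 × 12.636/100 ≈ 649.
Year 2007: gap = -2.7 × (10.03 - 5.71) = -11.664%, loss ≈ 5140 × 11.664/100 ≈ 600.
Total lost output = 686 + 411 + 649 + 600 = 2346 billion.

$2,346 billion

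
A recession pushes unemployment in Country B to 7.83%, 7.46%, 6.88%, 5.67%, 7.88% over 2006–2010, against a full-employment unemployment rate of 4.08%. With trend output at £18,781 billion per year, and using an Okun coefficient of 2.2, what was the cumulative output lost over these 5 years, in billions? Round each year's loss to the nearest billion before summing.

£6,330 billion

Year 2006: gap = -2.2 × (7.83 - 4.08) = -8.25%, loss ≈ 18781 × 8.25/100 ≈ 1549.
Year 2007: gap = -2.2 × (7.46 - 4.08) = -7.436%, loss ≈ 18781 × 7.436/100 ≈ 1397.
Year 2008: gap = -2.2 × (6.88 - 4.08) = -6.16%, loss ≈ 18781 × 6.16/100 ≈ 1157.
Year 2009: gap = -2.2 × (5.67 - 4.08) = -3.498%, loss ≈ 18781 × 3.498/100 ≈ 657.
Year 2010: gap = -2.2 × (7.88 - 4.08) = -8.36%, loss ≈ 18781 × 8.36/100 ≈ 1570.
Total lost output = 1549 + 1397 + 1157 + 657 + 1570 = 6330 billion.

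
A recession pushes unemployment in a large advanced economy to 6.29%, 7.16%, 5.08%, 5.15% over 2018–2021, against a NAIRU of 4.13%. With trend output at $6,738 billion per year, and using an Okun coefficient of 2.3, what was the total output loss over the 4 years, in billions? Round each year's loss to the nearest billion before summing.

$1,110 billion

Year 2018: gap = -2.3 × (6.29 - 4.13) = -4.968%, loss ≈ 6738 × 4.968/100 ≈ 335.
Year 2019: gap = -2.3 × (7.16 - 4.13) = -6.969%, loss ≈ 6738 × 6.969/100 ≈ 470.
Year 2020: gap = -2.3 × (5.08 - 4.13) = -2.185%, loss ≈ 6738 × 2.185/100 ≈ 147.
Year 2021: gap = -2.3 × (5.15 - 4.13) = -2.346%, loss ≈ 6738 × 2.346/100 ≈ 158.
Total lost output = 335 + 470 + 147 + 158 = 1110 billion.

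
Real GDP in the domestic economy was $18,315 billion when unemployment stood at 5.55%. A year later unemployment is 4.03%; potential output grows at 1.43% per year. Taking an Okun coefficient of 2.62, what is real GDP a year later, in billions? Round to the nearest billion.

Δu = 4.03 - 5.55 = -1.52 points.
Okun's law (growth form): g_Y = g_Y* - β × Δu = 1.43 - 2.62 × (-1.52) = 1.43 + 3.9824 = 5.4124%.
Real GDP in the next year = 18315 × (1 + 5.4124/100) = 18315 × 1.054124 ≈ 19306 billion.

$19,306 billion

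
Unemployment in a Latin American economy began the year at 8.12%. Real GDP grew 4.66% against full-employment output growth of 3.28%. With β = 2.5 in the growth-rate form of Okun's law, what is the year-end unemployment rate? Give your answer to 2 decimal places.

7.57%

Growth-rate Okun's law: g_Y = g_Y* - β × Δu, so Δu = (g_Y* - g_Y)/β.
Δu = (3.28 - 4.66)/2.5 = -1.38/2.5 = -0.55 percentage points.
Year-end unemployment = 8.12 - 0.55 = 7.57%.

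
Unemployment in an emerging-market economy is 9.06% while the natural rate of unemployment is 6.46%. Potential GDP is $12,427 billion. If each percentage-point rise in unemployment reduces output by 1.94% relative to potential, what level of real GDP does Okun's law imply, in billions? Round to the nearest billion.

$11,800 billion

Unemployment gap = 9.06 - 6.46 = 2.6 points, so the output gap is -1.94 × 2.6 = -5.044%.
Actual GDP = 12427 × (1 - 5.044/100) = 12427 × 0.94956 ≈ 11800 billion.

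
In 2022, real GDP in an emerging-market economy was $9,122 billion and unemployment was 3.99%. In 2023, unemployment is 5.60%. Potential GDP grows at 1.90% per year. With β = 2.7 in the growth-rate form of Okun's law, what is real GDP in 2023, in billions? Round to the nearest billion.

$8,899 billion

Δu = 5.6 - 3.99 = 1.61 points.
Okun's law (growth form): g_Y = g_Y* - β × Δu = 1.90 - 2.7 × (1.61) = 1.9 - 4.347 = -2.447%.
Real GDP in the next year = 9122 × (1 - 2.447/100) = 9122 × 0.97553 ≈ 8899 billion.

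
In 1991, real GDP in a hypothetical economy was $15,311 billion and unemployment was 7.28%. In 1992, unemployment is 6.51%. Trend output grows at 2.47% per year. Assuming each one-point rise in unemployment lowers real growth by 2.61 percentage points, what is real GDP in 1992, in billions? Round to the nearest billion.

Δu = 6.51 - 7.28 = -0.77 points.
Okun's law (growth form): g_Y = g_Y* - β × Δu = 2.47 - 2.61 × (-0.77) = 2.47 + 2.0097 = 4.4797%.
Real GDP in the next year = 15311 × (1 + 4.4797/100) = 15311 × 1.044797 ≈ 15997 billion.

$15,997 billion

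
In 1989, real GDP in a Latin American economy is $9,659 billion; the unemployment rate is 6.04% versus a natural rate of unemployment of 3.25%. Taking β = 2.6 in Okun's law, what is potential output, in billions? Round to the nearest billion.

Unemployment gap = 6.04 - 3.25 = 2.79 points, so output gap = -2.6 × 2.79 = -7.254%.
Since Y = Y* × (1 + gap/100), Y* = 9659/0.92746 ≈ 10414 billion.

$10,414 billion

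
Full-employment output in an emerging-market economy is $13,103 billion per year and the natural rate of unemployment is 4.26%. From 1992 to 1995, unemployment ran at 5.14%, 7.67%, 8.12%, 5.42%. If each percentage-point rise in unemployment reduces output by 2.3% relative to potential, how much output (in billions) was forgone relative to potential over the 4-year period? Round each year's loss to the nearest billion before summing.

$2,806 billion

Year 1992: gap = -2.3 × (5.14 - 4.26) = -2.024%, loss ≈ 13103 × 2.024/100 ≈ 265.
Year 1993: gap = -2.3 × (7.67 - 4.26) = -7.843%, loss ≈ 13103 × 7.843/100 ≈ 1028.
Year 1994: gap = -2.3 × (8.12 - 4.26) = -8.878%, loss ≈ 13103 × 8.878/100 ≈ 1163.
Year 1995: gap = -2.3 × (5.42 - 4.26) = -2.668%, loss ≈ 13103 × 2.668/100 ≈ 350.
Total lost output = 265 + 1028 + 1163 + 350 = 2806 billion.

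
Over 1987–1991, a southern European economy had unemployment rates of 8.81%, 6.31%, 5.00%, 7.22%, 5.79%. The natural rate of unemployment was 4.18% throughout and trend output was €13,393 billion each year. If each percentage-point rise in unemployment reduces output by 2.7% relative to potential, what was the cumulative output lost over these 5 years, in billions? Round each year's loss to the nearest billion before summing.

Year 1987: gap = -2.7 × (8.81 - 4.18) = -12.501%, loss ≈ 13393 × 12.501/100 ≈ 1674.
Year 1988: gap = -2.7 × (6.31 - 4.18) = -5.751%, loss ≈ 13393 × 5.751/100 ≈ 770.
Year 1989: gap = -2.7 × (5 - 4.18) = -2.214%, loss ≈ 13393 × 2.214/100 ≈ 297.
Year 1990: gap = -2.7 × (7.22 - 4.18) = -8.208%, loss ≈ 13393 × 8.208/100 ≈ 1099.
Year 1991: gap = -2.7 × (5.79 - 4.18) = -4.347%, loss ≈ 13393 × 4.347/100 ≈ 582.
Total lost output = 1674 + 770 + 297 + 1099 + 582 = 4422 billion.

€4,422 billion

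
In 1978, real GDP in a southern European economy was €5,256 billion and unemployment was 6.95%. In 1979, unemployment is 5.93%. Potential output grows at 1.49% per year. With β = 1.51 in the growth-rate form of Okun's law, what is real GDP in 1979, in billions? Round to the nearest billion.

€5,415 billion

Δu = 5.93 - 6.95 = -1.02 points.
Okun's law (growth form): g_Y = g_Y* - β × Δu = 1.49 - 1.51 × (-1.02) = 1.49 + 1.5402 = 3.0302%.
Real GDP in the next year = 5256 × (1 + 3.0302/100) = 5256 × 1.030302 ≈ 5415 billion.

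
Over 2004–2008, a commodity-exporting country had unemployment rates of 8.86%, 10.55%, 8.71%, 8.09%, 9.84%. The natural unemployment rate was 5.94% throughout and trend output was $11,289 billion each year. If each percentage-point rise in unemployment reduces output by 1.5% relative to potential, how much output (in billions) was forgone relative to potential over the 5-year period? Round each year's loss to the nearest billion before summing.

Year 2004: gap = -1.5 × (8.86 - 5.94) = -4.38%, loss ≈ 11289 × 4.38/100 ≈ 494.
Year 2005: gap = -1.5 × (10.55 - 5.94) = -6.915%, loss ≈ 11289 × 6.915/100 ≈ 781.
Year 2006: gap = -1.5 × (8.71 - 5.94) = -4.155%, loss ≈ 11289 × 4.155/100 ≈ 469.
Year 2007: gap = -1.5 × (8.09 - 5.94) = -3.225%, loss ≈ 11289 × 3.225/100 ≈ 364.
Year 2008: gap = -1.5 × (9.84 - 5.94) = -5.85%, loss ≈ 11289 × 5.85/100 ≈ 660.
Total lost output = 494 + 781 + 469 + 364 + 660 = 2768 billion.

$2,768 billion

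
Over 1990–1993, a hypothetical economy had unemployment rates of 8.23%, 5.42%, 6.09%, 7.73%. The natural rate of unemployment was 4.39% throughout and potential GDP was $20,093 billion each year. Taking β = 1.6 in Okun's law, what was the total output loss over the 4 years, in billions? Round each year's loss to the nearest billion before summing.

$3,187 billion

Year 1990: gap = -1.6 × (8.23 - 4.39) = -6.144%, loss ≈ 20093 × 6.144/100 ≈ 1235.
Year 1991: gap = -1.6 × (5.42 - 4.39) = -1.648%, loss ≈ 20093 × 1.648/100 ≈ 331.
Year 1992: gap = -1.6 × (6.09 - 4.39) = -2.72%, loss ≈ 20093 × 2.72/100 ≈ 547.
Year 1993: gap = -1.6 × (7.73 - 4.39) = -5.344%, loss ≈ 20093 × 5.344/100 ≈ 1074.
Total lost output = 1235 + 331 + 547 + 1074 = 3187 billion.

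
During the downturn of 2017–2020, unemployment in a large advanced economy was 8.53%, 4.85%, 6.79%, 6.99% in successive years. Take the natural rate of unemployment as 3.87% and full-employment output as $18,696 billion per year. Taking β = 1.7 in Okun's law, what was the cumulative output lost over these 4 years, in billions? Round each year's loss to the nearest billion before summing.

Year 2017: gap = -1.7 × (8.53 - 3.87) = -7.922%, loss ≈ 18696 × 7.922/100 ≈ 1481.
Year 2018: gap = -1.7 × (4.85 - 3.87) = -1.666%, loss ≈ 18696 × 1.666/100 ≈ 311.
Year 2019: gap = -1.7 × (6.79 - 3.87) = -4.964%, loss ≈ 18696 × 4.964/100 ≈ 928.
Year 2020: gap = -1.7 × (6.99 - 3.87) = -5.304%, loss ≈ 18696 × 5.304/100 ≈ 992.
Total lost output = 1481 + 311 + 928 + 992 = 3712 billion.

$3,712 billion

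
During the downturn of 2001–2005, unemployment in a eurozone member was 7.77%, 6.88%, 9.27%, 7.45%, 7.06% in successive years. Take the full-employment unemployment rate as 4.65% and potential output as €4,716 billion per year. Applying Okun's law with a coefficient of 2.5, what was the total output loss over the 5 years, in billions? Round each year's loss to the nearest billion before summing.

€1,790 billion

Year 2001: gap = -2.5 × (7.77 - 4.65) = -7.8%, loss ≈ 4716 × 7.8/100 ≈ 368.
Year 2002: gap = -2.5 × (6.88 - 4.65) = -5.575%, loss ≈ 4716 × 5.575/100 ≈ 263.
Year 2003: gap = -2.5 × (9.27 - 4.65) = -11.55%, loss ≈ 4716 × 11.55/100 ≈ 545.
Year 2004: gap = -2.5 × (7.45 - 4.65) = -7%, loss ≈ 4716 × 7/100 ≈ 330.
Year 2005: gap = -2.5 × (7.06 - 4.65) = -6.025%, loss ≈ 4716 × 6.025/100 ≈ 284.
Total lost output = 368 + 263 + 545 + 330 + 284 = 1790 billion.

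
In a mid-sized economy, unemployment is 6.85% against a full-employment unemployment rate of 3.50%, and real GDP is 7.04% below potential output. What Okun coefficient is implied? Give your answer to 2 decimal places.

β ≈ 2.10

Okun's law: output gap = -β × (u - u*).
-7.04 = -β × (6.85 - 3.5) = -β × 3.35, so β = 7.04/3.35 = 2.10.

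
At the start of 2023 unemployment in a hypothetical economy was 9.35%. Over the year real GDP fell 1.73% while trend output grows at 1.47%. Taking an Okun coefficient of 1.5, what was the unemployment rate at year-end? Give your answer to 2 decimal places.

11.48%

Growth-rate Okun's law: g_Y = g_Y* - β × Δu, so Δu = (g_Y* - g_Y)/β.
Δu = (1.47 + 1.73)/1.5 = 3.2/1.5 = 2.13 percentage points.
Year-end unemployment = 9.35 + 2.13 = 11.48%.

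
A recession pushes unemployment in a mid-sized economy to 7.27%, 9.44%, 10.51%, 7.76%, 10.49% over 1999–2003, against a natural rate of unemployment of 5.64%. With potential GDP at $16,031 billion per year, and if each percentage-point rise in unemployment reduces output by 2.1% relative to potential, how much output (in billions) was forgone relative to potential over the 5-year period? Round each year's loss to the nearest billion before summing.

Year 1999: gap = -2.1 × (7.27 - 5.64) = -3.423%, loss ≈ 16031 × 3.423/100 ≈ 549.
Year 2000: gap = -2.1 × (9.44 - 5.64) = -7.98%, loss ≈ 16031 × 7.98/100 ≈ 1279.
Year 2001: gap = -2.1 × (10.51 - 5.64) = -10.227%, loss ≈ 16031 × 10.227/100 ≈ 1639.
Year 2002: gap = -2.1 × (7.76 - 5.64) = -4.452%, loss ≈ 16031 × 4.452/100 ≈ 714.
Year 2003: gap = -2.1 × (10.49 - 5.64) = -10.185%, loss ≈ 16031 × 10.185/100 ≈ 1633.
Total lost output = 549 + 1279 + 1639 + 714 + 1633 = 5814 billion.

$5,814 billion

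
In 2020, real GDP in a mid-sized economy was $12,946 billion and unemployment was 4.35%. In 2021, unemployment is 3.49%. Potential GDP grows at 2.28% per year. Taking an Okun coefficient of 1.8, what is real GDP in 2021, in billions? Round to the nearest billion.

$13,442 billion

Δu = 3.49 - 4.35 = -0.86 points.
Okun's law (growth form): g_Y = g_Y* - β × Δu = 2.28 - 1.8 × (-0.86) = 2.28 + 1.548 = 3.828%.
Real GDP in the next year = 12946 × (1 + 3.828/100) = 12946 × 1.03828 ≈ 13442 billion.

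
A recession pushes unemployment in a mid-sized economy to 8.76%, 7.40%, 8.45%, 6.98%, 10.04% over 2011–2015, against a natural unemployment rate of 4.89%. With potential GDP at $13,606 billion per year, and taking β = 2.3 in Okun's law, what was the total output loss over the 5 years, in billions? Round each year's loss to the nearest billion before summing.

Year 2011: gap = -2.3 × (8.76 - 4.89) = -8.901%, loss ≈ 13606 × 8.901/100 ≈ 1211.
Year 2012: gap = -2.3 × (7.4 - 4.89) = -5.773%, loss ≈ 13606 × 5.773/100 ≈ 785.
Year 2013: gap = -2.3 × (8.45 - 4.89) = -8.188%, loss ≈ 13606 × 8.188/100 ≈ 1114.
Year 2014: gap = -2.3 × (6.98 - 4.89) = -4.807%, loss ≈ 13606 × 4.807/100 ≈ 654.
Year 2015: gap = -2.3 × (10.04 - 4.89) = -11.845%, loss ≈ 13606 × 11.845/100 ≈ 1612.
Total lost output = 1211 + 785 + 1114 + 654 + 1612 = 5376 billion.

$5,376 billion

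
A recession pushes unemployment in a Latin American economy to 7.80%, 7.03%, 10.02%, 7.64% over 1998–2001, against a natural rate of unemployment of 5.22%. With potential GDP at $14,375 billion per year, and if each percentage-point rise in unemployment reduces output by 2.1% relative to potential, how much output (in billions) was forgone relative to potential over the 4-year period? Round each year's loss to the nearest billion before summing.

$3,505 billion

Year 1998: gap = -2.1 × (7.8 - 5.22) = -5.418%, loss ≈ 14375 × 5.418/100 ≈ 779.
Year 1999: gap = -2.1 × (7.03 - 5.22) = -3.801%, loss ≈ 14375 × 3.801/100 ≈ 546.
Year 2000: gap = -2.1 × (10.02 - 5.22) = -10.08%, loss ≈ 14375 × 10.08/100 ≈ 1449.
Year 2001: gap = -2.1 × (7.64 - 5.22) = -5.082%, loss ≈ 14375 × 5.082/100 ≈ 731.
Total lost output = 779 + 546 + 1449 + 731 = 3505 billion.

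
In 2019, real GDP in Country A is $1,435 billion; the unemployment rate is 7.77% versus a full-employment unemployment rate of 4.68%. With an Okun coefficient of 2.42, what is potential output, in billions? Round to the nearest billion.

$1,551 billion

Unemployment gap = 7.77 - 4.68 = 3.09 points, so output gap = -2.42 × 3.09 = -7.4778%.
Since Y = Y* × (1 + gap/100), Y* = 1435/0.925222 ≈ 1551 billion.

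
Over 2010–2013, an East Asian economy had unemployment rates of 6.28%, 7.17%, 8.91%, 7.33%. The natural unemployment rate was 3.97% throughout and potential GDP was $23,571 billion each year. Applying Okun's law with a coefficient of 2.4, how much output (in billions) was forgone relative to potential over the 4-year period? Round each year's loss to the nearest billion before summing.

$7,813 billion

Year 2010: gap = -2.4 × (6.28 - 3.97) = -5.544%, loss ≈ 23571 × 5.544/100 ≈ 1307.
Year 2011: gap = -2.4 × (7.17 - 3.97) = -7.68%, loss ≈ 23571 × 7.68/100 ≈ 1810.
Year 2012: gap = -2.4 × (8.91 - 3.97) = -11.856%, loss ≈ 23571 × 11.856/100 ≈ 2795.
Year 2013: gap = -2.4 × (7.33 - 3.97) = -8.064%, loss ≈ 23571 × 8.064/100 ≈ 1901.
Total lost output = 1307 + 1810 + 2795 + 1901 = 7813 billion.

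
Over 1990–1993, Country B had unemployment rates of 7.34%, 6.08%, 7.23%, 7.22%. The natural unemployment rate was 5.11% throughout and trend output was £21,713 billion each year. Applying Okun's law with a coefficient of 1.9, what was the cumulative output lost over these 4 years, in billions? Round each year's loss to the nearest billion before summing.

£3,065 billion

Year 1990: gap = -1.9 × (7.34 - 5.11) = -4.237%, loss ≈ 21713 × 4.237/100 ≈ 920.
Year 1991: gap = -1.9 × (6.08 - 5.11) = -1.843%, loss ≈ 21713 × 1.843/100 ≈ 400.
Year 1992: gap = -1.9 × (7.23 - 5.11) = -4.028%, loss ≈ 21713 × 4.028/100 ≈ 875.
Year 1993: gap = -1.9 × (7.22 - 5.11) = -4.009%, loss ≈ 21713 × 4.009/100 ≈ 870.
Total lost output = 920 + 400 + 875 + 870 = 3065 billion.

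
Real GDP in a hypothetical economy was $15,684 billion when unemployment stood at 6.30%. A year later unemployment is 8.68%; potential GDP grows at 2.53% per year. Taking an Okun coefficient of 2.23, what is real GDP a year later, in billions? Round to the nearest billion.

$15,248 billion

Δu = 8.68 - 6.3 = 2.38 points.
Okun's law (growth form): g_Y = g_Y* - β × Δu = 2.53 - 2.23 × (2.38) = 2.53 - 5.3074 = -2.7774%.
Real GDP in the next year = 15684 × (1 - 2.7774/100) = 15684 × 0.972226 ≈ 15248 billion.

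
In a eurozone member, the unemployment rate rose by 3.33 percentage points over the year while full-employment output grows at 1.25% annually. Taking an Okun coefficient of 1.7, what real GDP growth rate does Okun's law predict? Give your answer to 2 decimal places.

Growth-rate Okun's law: g_Y = g_Y* - β × Δu.
g_Y = 1.25 - 1.7 × (3.33) = 1.25 - 5.661 = -4.411%, i.e. -4.41% to 2 d.p.

-4.41%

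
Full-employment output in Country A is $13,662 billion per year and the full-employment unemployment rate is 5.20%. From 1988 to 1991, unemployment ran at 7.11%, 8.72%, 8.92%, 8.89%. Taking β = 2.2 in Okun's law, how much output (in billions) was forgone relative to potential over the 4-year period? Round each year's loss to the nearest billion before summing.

$3,859 billion

Year 1988: gap = -2.2 × (7.11 - 5.2) = -4.202%, loss ≈ 13662 × 4.202/100 ≈ 574.
Year 1989: gap = -2.2 × (8.72 - 5.2) = -7.744%, loss ≈ 13662 × 7.744/100 ≈ 1058.
Year 1990: gap = -2.2 × (8.92 - 5.2) = -8.184%, loss ≈ 13662 × 8.184/100 ≈ 1118.
Year 1991: gap = -2.2 × (8.89 - 5.2) = -8.118%, loss ≈ 13662 × 8.118/100 ≈ 1109.
Total lost output = 574 + 1058 + 1118 + 1109 = 3859 billion.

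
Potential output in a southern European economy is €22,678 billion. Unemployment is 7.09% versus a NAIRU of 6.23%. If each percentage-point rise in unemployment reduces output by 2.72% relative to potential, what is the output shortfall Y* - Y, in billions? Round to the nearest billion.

€530 billion

Output gap = -2.72 × (7.09 - 6.23) = -2.72 × 0.86 = -2.3392%.
Actual GDP ≈ 22678 × 0.976608 ≈ 22148 billion, so the shortfall is 22678 - 22148 = 530 billion.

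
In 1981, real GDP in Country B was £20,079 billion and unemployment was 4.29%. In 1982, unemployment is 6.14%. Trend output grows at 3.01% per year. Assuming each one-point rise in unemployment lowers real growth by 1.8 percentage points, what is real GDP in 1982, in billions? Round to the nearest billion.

Δu = 6.14 - 4.29 = 1.85 points.
Okun's law (growth form): g_Y = g_Y* - β × Δu = 3.01 - 1.8 × (1.85) = 3.01 - 3.33 = -0.32%.
Real GDP in the next year = 20079 × (1 - 0.32/100) = 20079 × 0.9968 ≈ 20015 billion.

£20,015 billion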